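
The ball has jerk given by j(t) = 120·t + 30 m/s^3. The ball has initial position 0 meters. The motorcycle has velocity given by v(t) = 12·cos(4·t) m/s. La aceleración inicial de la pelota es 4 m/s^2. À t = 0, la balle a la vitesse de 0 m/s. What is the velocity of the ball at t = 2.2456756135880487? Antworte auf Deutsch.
Wir müssen unsere Gleichung für den Ruck j(t) = 120·t + 30 2-mal integrieren. Das Integral von dem Ruck, mit a(0) = 4, ergibt die Beschleunigung: a(t) = 60·t^2 + 30·t + 4. Durch Integration von der Beschleunigung und Verwendung der Anfangsbedingung v(0) = 0, erhalten wir v(t) = t·(20·t^2 + 15·t + 4). Mit v(t) = t·(20·t^2 + 15·t + 4) und Einsetzen von t = 2.2456756135880487, finden wir v = 311.130077429243.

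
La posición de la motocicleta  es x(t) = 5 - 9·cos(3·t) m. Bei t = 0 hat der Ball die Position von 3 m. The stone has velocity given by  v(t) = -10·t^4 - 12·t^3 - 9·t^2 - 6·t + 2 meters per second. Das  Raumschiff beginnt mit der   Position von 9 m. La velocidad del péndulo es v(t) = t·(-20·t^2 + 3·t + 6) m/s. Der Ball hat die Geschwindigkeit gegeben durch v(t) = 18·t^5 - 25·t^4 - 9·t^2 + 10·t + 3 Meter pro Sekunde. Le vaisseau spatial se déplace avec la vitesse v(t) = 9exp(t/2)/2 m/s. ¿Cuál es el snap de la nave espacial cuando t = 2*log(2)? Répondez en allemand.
Ausgehend von der Geschwindigkeit v(t) = 9·exp(t/2)/2, nehmen wir 3 Ableitungen. Die Ableitung von der Geschwindigkeit ergibt die Beschleunigung: a(t) = 9·exp(t/2)/4. Mit d/dt von a(t) finden wir j(t) = 9·exp(t/2)/8. Mit d/dt von j(t) finden wir s(t) = 9·exp(t/2)/16. Wir haben den Snap s(t) = 9·exp(t/2)/16. Durch Einsetzen von t = 2*log(2): s(2*log(2)) = 9/8.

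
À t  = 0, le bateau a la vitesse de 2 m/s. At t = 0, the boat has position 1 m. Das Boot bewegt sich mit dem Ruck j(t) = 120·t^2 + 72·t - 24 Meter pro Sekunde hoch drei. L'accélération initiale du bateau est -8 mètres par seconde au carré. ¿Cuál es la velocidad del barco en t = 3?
Debemos encontrar la integral de nuestra ecuación de la sacudida j(t) = 120·t^2 + 72·t - 24 2 veces. Integrando la sacudida y usando la condición inicial a(0) = -8, obtenemos a(t) = 40·t^3 + 36·t^2 - 24·t - 8. La antiderivada de la aceleración, con v(0) = 2, da la velocidad: v(t) = 10·t^4 + 12·t^3 - 12·t^2 - 8·t + 2. De la ecuación de la velocidad v(t) = 10·t^4 + 12·t^3 - 12·t^2 - 8·t + 2, sustituimos t = 3 para obtener v = 1004.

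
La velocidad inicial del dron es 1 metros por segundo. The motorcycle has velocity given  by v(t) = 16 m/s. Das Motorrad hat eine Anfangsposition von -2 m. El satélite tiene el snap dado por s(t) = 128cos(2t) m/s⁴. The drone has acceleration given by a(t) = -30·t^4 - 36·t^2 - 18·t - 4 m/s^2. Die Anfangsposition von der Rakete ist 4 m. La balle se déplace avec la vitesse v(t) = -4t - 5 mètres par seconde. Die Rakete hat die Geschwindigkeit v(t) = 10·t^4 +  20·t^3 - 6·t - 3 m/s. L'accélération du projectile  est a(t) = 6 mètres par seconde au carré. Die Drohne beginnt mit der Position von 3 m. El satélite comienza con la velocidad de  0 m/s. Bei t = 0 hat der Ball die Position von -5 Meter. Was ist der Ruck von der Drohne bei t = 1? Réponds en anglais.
We must differentiate our acceleration equation a(t) = -30·t^4 - 36·t^2 - 18·t - 4 1 time. Differentiating acceleration, we get jerk: j(t) = -120·t^3 - 72·t - 18. From the given jerk equation j(t) = -120·t^3 - 72·t - 18, we substitute t = 1 to get j = -210.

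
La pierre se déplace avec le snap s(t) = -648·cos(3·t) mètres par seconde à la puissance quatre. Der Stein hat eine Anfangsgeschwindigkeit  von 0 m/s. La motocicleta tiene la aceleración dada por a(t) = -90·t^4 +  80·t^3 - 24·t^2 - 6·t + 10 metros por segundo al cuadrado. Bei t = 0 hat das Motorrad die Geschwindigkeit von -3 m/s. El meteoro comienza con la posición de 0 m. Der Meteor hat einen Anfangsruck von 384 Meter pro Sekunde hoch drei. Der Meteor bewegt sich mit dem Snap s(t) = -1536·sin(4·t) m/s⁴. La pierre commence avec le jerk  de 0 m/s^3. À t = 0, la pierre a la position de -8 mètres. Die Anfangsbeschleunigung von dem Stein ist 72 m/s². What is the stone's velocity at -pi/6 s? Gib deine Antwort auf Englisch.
To solve this, we need to take 3 antiderivatives of our snap equation s(t) = -648·cos(3·t). The integral of snap, with j(0) = 0, gives jerk: j(t) = -216·sin(3·t). The integral of jerk is acceleration. Using a(0) = 72, we get a(t) = 72·cos(3·t). Taking ∫a(t)dt and applying v(0) = 0, we find v(t) = 24·sin(3·t). We have velocity v(t) = 24·sin(3·t). Substituting t = -pi/6: v(-pi/6) = -24.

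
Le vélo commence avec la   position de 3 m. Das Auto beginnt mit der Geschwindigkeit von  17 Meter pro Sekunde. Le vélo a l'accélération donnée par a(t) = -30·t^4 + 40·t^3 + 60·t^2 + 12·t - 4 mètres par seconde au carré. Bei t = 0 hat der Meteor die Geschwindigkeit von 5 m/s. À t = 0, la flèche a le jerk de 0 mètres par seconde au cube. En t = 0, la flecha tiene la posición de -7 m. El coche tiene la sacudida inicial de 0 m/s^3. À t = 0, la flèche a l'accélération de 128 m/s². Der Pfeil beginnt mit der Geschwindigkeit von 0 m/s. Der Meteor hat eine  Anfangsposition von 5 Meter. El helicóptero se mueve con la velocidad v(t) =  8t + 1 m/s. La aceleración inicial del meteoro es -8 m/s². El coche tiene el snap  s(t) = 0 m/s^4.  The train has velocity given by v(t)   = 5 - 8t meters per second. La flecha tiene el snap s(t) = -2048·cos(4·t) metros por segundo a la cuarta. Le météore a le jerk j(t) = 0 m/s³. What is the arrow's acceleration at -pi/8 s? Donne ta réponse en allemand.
Wir müssen unsere Gleichung für den Snap s(t) = -2048·cos(4·t) 2-mal integrieren. Mit ∫s(t)dt und Anwendung von j(0) = 0, finden wir j(t) = -512·sin(4·t). Das Integral von dem Ruck, mit a(0) = 128, ergibt die Beschleunigung: a(t) = 128·cos(4·t). Mit a(t) = 128·cos(4·t) und Einsetzen von t = -pi/8, finden wir a = 0.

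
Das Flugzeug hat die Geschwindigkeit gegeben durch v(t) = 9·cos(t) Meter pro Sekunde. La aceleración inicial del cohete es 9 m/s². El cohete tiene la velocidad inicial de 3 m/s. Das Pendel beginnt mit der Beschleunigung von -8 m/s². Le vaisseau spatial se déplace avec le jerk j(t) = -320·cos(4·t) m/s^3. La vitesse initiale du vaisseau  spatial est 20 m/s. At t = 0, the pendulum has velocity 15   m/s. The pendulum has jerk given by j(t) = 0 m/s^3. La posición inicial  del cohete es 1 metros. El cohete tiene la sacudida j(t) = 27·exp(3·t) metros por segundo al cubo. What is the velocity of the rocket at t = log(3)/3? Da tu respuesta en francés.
Nous devons trouver la primitive de notre équation du jerk j(t) = 27·exp(3·t) 2 fois. En intégrant le jerk et en utilisant la condition initiale a(0) = 9, nous obtenons a(t) = 9·exp(3·t). L'intégrale de l'accélération, avec v(0) = 3, donne la vitesse: v(t) = 3·exp(3·t). En utilisant v(t) = 3·exp(3·t) et en substituant t = log(3)/3, nous trouvons v = 9.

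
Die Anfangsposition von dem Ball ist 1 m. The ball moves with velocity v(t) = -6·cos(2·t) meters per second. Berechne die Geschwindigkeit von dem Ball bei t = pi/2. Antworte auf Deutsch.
Wir haben die Geschwindigkeit v(t) = -6·cos(2·t). Durch Einsetzen von t = pi/2: v(pi/2) = 6.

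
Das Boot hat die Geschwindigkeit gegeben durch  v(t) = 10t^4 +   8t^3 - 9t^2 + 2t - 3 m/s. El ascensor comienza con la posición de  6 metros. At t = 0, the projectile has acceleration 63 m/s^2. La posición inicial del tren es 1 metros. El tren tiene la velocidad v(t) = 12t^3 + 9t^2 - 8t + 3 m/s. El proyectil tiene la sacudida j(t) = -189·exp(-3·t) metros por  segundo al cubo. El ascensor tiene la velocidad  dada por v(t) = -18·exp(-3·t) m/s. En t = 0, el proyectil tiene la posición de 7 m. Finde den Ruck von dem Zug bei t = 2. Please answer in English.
We must differentiate our velocity equation v(t) = 12·t^3 + 9·t^2 - 8·t + 3 2 times. Taking d/dt of v(t), we find a(t) = 36·t^2 + 18·t - 8. The derivative of acceleration gives jerk: j(t) = 72·t + 18. From the given jerk equation j(t) = 72·t + 18, we substitute t = 2 to get j = 162.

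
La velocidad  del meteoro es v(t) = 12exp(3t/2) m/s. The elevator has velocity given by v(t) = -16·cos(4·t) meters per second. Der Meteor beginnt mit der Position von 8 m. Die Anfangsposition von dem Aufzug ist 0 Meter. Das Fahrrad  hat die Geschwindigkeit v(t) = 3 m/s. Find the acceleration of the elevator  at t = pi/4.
We must differentiate our velocity equation v(t) = -16·cos(4·t) 1 time. Taking d/dt of v(t), we find a(t) = 64·sin(4·t). We have acceleration a(t) = 64·sin(4·t). Substituting t = pi/4: a(pi/4) = 0.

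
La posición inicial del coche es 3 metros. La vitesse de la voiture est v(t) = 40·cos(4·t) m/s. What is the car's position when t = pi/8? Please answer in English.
Starting from velocity v(t) = 40·cos(4·t), we take 1 integral. Integrating velocity and using the initial condition x(0) = 3, we get x(t) = 10·sin(4·t) + 3. From the given position equation x(t) = 10·sin(4·t) + 3, we substitute t = pi/8 to get x = 13.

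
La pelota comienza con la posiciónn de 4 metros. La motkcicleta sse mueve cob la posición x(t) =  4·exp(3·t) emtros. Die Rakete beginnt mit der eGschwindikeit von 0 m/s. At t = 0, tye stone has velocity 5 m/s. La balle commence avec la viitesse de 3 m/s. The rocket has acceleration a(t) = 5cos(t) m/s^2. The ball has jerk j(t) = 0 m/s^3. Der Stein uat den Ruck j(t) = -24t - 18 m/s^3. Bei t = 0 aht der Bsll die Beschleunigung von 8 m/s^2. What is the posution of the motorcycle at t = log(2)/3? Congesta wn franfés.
Nous avons la position x(t) = 4·exp(3·t). En substituant t = log(2)/3: x(log(2)/3) = 8.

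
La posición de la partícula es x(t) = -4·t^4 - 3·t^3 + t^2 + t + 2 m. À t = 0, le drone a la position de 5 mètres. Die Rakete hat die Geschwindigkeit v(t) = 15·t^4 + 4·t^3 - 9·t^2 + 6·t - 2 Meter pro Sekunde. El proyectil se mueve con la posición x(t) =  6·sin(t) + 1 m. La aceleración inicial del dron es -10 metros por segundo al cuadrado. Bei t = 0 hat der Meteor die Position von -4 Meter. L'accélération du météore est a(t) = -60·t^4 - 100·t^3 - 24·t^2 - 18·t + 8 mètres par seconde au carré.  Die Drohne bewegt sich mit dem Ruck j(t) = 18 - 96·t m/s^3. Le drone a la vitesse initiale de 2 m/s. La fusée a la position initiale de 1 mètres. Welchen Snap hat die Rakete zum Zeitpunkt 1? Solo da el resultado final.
Die Antwort ist 384.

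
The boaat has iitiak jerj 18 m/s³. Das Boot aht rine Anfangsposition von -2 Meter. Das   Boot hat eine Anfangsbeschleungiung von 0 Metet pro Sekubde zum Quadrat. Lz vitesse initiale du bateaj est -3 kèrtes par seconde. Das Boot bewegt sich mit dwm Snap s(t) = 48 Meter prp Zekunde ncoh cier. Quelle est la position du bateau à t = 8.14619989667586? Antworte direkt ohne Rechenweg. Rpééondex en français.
La position à t = 8.14619989667586 est x = 10402.7721062780.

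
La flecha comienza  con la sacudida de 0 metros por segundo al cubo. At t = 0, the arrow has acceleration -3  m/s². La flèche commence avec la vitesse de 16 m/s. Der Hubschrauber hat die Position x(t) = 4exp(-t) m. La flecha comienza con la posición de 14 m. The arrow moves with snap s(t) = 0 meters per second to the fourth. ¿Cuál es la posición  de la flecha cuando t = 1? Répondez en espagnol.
Necesitamos integrar nuestra ecuación del snap s(t) = 0 4 veces. Integrando el snap y usando la condición inicial j(0) = 0, obtenemos j(t) = 0. Tomando ∫j(t)dt y aplicando a(0) = -3, encontramos a(t) = -3. La integral de la aceleración, con v(0) = 16, da la velocidad: v(t) = 16 - 3·t. La integral de la velocidad es la posición. Usando x(0) = 14, obtenemos x(t) = -3·t^2/2 + 16·t + 14. Tenemos la posición x(t) = -3·t^2/2 + 16·t + 14. Sustituyendo t = 1: x(1) = 57/2.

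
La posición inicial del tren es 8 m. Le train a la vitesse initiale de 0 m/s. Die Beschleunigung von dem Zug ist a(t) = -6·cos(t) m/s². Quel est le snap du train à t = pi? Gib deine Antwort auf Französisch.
Nous devons dériver notre équation de l'accélération a(t) = -6·cos(t) 2 fois. En prenant d/dt de a(t), nous trouvons j(t) = 6·sin(t). En prenant d/dt de j(t), nous trouvons s(t) = 6·cos(t). Nous avons le snap s(t) = 6·cos(t). En substituant t = pi: s(pi) = -6.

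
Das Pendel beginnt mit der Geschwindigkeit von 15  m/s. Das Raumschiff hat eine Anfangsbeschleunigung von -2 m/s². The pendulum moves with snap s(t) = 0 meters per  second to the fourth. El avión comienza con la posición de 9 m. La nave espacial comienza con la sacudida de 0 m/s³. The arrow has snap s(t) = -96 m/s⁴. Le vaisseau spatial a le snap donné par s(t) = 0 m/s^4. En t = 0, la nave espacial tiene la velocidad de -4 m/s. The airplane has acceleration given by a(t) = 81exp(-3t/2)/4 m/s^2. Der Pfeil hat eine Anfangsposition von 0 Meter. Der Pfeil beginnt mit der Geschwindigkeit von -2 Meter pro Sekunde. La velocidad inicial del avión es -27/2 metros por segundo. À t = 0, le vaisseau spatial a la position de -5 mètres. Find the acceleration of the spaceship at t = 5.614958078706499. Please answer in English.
We need to integrate our snap equation s(t) = 0 2 times. Finding the antiderivative of s(t) and using j(0) = 0: j(t) = 0. Finding the antiderivative of j(t) and using a(0) = -2: a(t) = -2. We have acceleration a(t) = -2. Substituting t = 5.614958078706499: a(5.614958078706499) = -2.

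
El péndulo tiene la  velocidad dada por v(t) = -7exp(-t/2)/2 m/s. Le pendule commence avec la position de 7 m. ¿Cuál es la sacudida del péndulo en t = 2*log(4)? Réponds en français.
Pour résoudre ceci, nous devons prendre 2 dérivées de notre équation de la vitesse v(t) = -7·exp(-t/2)/2. La dérivée de la vitesse donne l'accélération: a(t) = 7·exp(-t/2)/4. La dérivée de l'accélération donne le jerk: j(t) = -7·exp(-t/2)/8. Nous avons le jerk j(t) = -7·exp(-t/2)/8. En substituant t = 2*log(4): j(2*log(4)) = -7/32.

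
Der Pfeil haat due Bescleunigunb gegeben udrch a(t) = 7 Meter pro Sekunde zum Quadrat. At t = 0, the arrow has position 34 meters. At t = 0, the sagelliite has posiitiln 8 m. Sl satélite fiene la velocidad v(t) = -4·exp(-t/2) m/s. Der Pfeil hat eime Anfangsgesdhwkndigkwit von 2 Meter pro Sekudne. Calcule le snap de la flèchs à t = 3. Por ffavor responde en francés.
En partant de l'accélération a(t) = 7, nous prenons 2 dérivées. La dérivée de l'accélération donne le jerk: j(t) = 0. La dérivée du jerk donne le snap: s(t) = 0. Nous avons le snap s(t) = 0. En substituant t = 3: s(3) = 0.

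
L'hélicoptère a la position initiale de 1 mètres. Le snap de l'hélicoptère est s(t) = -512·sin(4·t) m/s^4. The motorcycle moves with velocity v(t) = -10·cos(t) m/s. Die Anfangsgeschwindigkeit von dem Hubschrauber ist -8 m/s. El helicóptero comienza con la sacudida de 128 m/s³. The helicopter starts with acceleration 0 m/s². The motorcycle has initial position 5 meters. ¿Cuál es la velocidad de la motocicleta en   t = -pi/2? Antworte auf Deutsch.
Aus der Gleichung für die Geschwindigkeit v(t) = -10·cos(t), setzen wir t = -pi/2 ein und erhalten v = 0.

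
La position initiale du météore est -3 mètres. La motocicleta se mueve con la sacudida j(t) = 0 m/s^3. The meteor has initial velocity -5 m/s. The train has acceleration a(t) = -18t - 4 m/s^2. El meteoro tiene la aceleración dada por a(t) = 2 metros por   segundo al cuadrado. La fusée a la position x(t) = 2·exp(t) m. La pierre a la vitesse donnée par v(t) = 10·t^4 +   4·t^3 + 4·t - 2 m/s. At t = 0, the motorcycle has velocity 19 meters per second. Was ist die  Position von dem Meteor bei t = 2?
Um dies zu lösen, müssen wir 2 Stammfunktionen unserer Gleichung für die Beschleunigung a(t) = 2 finden. Mit ∫a(t)dt und Anwendung von v(0) = -5, finden wir v(t) = 2·t - 5. Das Integral von der Geschwindigkeit, mit x(0) = -3, ergibt die Position: x(t) = t^2 - 5·t - 3. Aus der Gleichung für die Position x(t) = t^2 - 5·t - 3, setzen wir t = 2 ein und erhalten x = -9.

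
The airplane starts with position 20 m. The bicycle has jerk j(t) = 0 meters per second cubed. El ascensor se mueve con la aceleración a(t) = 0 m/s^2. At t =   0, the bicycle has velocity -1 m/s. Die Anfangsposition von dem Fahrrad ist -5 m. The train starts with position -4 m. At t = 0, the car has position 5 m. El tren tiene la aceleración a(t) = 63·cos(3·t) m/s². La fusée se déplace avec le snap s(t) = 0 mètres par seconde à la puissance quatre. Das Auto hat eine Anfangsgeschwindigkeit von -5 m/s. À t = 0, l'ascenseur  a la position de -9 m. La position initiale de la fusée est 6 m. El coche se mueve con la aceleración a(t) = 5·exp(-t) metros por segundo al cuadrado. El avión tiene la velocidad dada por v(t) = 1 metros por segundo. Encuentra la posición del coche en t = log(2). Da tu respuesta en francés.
Nous devons trouver l'intégrale de notre équation de l'accélération a(t) = 5·exp(-t) 2 fois. La primitive de l'accélération, avec v(0) = -5, donne la vitesse: v(t) = -5·exp(-t). L'intégrale de la vitesse, avec x(0) = 5, donne la position: x(t) = 5·exp(-t). En utilisant x(t) = 5·exp(-t) et en substituant t = log(2), nous trouvons x = 5/2.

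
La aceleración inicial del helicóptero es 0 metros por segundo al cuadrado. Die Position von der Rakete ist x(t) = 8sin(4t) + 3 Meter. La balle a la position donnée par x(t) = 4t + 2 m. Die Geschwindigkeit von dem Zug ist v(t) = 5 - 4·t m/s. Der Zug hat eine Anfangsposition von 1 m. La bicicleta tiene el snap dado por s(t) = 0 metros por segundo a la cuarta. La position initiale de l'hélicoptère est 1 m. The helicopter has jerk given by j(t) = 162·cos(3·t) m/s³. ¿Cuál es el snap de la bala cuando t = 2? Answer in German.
Wir müssen unsere Gleichung für die Position x(t) = 4·t + 2 4-mal ableiten. Mit d/dt von x(t) finden wir v(t) = 4. Durch Ableiten von der Geschwindigkeit erhalten wir die Beschleunigung: a(t) = 0. Mit d/dt von a(t) finden wir j(t) = 0. Durch Ableiten von dem Ruck erhalten wir den Snap: s(t) = 0. Wir haben den Snap s(t) = 0. Durch Einsetzen von t = 2: s(2) = 0.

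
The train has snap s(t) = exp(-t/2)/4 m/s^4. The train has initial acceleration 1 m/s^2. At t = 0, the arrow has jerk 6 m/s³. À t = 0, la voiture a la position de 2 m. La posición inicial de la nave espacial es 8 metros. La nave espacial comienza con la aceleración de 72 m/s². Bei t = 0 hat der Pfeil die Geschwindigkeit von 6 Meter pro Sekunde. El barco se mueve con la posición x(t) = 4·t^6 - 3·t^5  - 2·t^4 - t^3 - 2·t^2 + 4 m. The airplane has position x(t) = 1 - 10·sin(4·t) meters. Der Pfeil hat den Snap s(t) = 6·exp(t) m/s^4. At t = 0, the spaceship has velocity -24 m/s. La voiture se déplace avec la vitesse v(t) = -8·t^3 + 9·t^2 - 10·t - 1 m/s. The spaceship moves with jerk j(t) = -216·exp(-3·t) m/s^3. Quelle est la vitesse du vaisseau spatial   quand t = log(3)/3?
Pour résoudre ceci, nous devons prendre 2 intégrales de notre équation du jerk j(t) = -216·exp(-3·t). L'intégrale du jerk est l'accélération. En utilisant a(0) = 72, nous obtenons a(t) = 72·exp(-3·t). En prenant ∫a(t)dt et en appliquant v(0) = -24, nous trouvons v(t) = -24·exp(-3·t). En utilisant v(t) = -24·exp(-3·t) et en substituant t = log(3)/3, nous trouvons v = -8.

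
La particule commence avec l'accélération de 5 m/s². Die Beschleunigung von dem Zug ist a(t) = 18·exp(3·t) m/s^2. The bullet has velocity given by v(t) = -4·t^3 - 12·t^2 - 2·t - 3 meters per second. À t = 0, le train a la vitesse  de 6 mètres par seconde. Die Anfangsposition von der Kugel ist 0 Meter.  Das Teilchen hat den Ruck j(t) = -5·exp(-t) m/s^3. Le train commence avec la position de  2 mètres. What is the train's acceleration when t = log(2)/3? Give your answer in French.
En utilisant a(t) = 18·exp(3·t) et en substituant t = log(2)/3, nous trouvons a = 36.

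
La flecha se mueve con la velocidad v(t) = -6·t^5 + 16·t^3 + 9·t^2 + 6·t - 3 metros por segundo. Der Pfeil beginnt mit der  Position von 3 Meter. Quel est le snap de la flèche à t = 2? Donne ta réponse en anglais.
To solve this, we need to take 3 derivatives of our velocity equation v(t) = -6·t^5 + 16·t^3 + 9·t^2 + 6·t - 3. The derivative of velocity gives acceleration: a(t) = -30·t^4 + 48·t^2 + 18·t + 6. The derivative of acceleration gives jerk: j(t) = -120·t^3 + 96·t + 18. Taking d/dt of j(t), we find s(t) = 96 - 360·t^2. From the given snap equation s(t) = 96 - 360·t^2, we substitute t = 2 to get s = -1344.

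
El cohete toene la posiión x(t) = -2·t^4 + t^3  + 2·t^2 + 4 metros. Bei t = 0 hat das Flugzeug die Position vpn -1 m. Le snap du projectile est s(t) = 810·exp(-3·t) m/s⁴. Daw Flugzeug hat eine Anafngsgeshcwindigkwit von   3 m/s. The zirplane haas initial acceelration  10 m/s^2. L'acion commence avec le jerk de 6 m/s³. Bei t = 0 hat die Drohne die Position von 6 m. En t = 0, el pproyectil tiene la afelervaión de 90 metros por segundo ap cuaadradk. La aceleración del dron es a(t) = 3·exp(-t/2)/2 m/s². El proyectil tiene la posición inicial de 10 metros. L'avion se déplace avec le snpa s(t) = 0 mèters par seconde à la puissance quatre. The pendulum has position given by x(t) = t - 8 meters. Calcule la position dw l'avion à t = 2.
Pour résoudre ceci, nous devons prendre 4 intégrales de notre équation du snap s(t) = 0. En prenant ∫s(t)dt et en appliquant j(0) = 6, nous trouvons j(t) = 6. L'intégrale du jerk, avec a(0) = 10, donne l'accélération: a(t) = 6·t + 10. La primitive de l'accélération, avec v(0) = 3, donne la vitesse: v(t) = 3·t^2 + 10·t + 3. L'intégrale de la vitesse, avec x(0) = -1, donne la position: x(t) = t^3 + 5·t^2 + 3·t - 1. De l'équation de la position x(t) = t^3 + 5·t^2 + 3·t - 1, nous substituons t = 2 pour obtenir x = 33.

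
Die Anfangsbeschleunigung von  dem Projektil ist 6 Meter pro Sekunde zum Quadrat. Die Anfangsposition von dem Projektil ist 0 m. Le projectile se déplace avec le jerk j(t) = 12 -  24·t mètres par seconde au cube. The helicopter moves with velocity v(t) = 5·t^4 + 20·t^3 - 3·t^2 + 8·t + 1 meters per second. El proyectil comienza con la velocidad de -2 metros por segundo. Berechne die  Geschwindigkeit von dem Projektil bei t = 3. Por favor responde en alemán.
Um dies zu lösen, müssen wir 2 Integrale unserer Gleichung für den Ruck j(t) = 12 - 24·t finden. Durch Integration von dem Ruck und Verwendung der Anfangsbedingung a(0) = 6, erhalten wir a(t) = -12·t^2 + 12·t + 6. Mit ∫a(t)dt und Anwendung von v(0) = -2, finden wir v(t) = -4·t^3 + 6·t^2 + 6·t - 2. Mit v(t) = -4·t^3 + 6·t^2 + 6·t - 2 und Einsetzen von t = 3, finden wir v = -38.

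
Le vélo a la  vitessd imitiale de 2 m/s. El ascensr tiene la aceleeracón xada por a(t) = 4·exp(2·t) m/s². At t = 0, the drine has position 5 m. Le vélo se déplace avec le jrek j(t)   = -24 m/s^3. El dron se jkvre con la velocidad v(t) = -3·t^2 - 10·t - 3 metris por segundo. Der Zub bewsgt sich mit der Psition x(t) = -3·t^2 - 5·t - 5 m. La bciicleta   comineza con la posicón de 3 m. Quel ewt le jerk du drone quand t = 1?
Pour résoudre ceci, nous devons prendre 2 dérivées de notre équation de la vitesse v(t) = -3·t^2 - 10·t - 3. En prenant d/dt de v(t), nous trouvons a(t) = -6·t - 10. En prenant d/dt de a(t), nous trouvons j(t) = -6. En utilisant j(t) = -6 et en substituant t = 1, nous trouvons j = -6.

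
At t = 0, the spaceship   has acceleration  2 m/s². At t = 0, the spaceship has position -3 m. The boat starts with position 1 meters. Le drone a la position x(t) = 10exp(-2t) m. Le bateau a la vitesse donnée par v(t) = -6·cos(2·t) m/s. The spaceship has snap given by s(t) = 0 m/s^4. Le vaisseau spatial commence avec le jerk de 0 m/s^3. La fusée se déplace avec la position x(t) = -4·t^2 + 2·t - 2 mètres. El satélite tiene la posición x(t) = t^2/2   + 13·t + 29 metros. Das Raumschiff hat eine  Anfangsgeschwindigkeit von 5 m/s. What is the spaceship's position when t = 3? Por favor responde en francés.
Pour résoudre ceci, nous devons prendre 4 primitives de notre équation du snap s(t) = 0. La primitive du snap, avec j(0) = 0, donne le jerk: j(t) = 0. En prenant ∫j(t)dt et en appliquant a(0) = 2, nous trouvons a(t) = 2. L'intégrale de l'accélération, avec v(0) = 5, donne la vitesse: v(t) = 2·t + 5. La primitive de la vitesse, avec x(0) = -3, donne la position: x(t) = t^2 + 5·t - 3. De l'équation de la position x(t) = t^2 + 5·t - 3, nous substituons t = 3 pour obtenir x = 21.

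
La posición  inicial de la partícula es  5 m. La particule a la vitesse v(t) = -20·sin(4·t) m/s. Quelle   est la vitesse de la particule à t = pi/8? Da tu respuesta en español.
De la ecuación de la velocidad v(t) = -20·sin(4·t), sustituimos t = pi/8 para obtener v = -20.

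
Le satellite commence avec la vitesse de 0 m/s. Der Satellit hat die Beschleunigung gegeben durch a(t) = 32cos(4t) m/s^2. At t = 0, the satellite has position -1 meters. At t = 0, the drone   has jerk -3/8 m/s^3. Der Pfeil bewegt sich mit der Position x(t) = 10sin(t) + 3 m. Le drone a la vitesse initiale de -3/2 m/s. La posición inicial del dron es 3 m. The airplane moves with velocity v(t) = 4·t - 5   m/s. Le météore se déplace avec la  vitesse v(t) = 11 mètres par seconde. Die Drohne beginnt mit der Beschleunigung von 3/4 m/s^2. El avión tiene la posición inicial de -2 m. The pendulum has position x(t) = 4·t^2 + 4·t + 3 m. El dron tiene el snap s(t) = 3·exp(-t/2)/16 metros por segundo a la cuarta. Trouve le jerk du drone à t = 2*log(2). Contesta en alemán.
Um dies zu lösen, müssen wir 1 Integral unserer Gleichung für den Snap s(t) = 3·exp(-t/2)/16 finden. Durch Integration von dem Snap und Verwendung der Anfangsbedingung j(0) = -3/8, erhalten wir j(t) = -3·exp(-t/2)/8. Aus der Gleichung für den Ruck j(t) = -3·exp(-t/2)/8, setzen wir t = 2*log(2) ein und erhalten j = -3/16.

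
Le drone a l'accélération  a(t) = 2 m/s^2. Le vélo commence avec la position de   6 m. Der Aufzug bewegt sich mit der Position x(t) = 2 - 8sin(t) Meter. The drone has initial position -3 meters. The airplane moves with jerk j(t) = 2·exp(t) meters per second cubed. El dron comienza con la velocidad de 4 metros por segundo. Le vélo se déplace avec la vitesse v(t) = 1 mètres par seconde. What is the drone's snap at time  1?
Starting from acceleration a(t) = 2, we take 2 derivatives. The derivative of acceleration gives jerk: j(t) = 0. The derivative of jerk gives snap: s(t) = 0. From the given snap equation s(t) = 0, we substitute t = 1 to get s = 0.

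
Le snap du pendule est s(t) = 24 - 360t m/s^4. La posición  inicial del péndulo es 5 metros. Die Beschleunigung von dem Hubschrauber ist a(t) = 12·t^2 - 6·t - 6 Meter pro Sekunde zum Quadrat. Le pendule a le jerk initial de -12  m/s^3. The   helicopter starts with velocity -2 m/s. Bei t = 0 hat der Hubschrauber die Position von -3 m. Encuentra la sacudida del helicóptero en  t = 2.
Partiendo de la aceleración a(t) = 12·t^2 - 6·t - 6, tomamos 1 derivada. Tomando d/dt de a(t), encontramos j(t) = 24·t - 6. De la ecuación de la sacudida j(t) = 24·t - 6, sustituimos t = 2 para obtener j = 42.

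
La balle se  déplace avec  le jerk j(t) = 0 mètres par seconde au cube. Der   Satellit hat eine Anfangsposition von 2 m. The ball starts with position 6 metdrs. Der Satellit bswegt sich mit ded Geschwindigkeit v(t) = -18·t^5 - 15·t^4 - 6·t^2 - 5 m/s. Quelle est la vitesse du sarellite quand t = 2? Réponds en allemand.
Wir haben die Geschwindigkeit v(t) = -18·t^5 - 15·t^4 - 6·t^2 - 5. Durch Einsetzen von t = 2: v(2) = -845.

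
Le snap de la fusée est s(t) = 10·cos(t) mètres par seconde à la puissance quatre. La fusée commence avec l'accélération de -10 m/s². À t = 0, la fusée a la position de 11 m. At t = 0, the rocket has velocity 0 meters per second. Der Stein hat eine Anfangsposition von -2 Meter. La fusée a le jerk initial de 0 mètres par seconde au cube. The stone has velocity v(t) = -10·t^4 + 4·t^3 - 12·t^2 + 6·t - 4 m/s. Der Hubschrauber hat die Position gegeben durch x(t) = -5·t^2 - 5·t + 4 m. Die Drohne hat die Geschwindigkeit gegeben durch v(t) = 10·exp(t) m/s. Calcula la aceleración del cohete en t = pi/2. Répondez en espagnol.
Debemos encontrar la antiderivada de nuestra ecuación del snap s(t) = 10·cos(t) 2 veces. La antiderivada del snap es la sacudida. Usando j(0) = 0, obtenemos j(t) = 10·sin(t). Tomando ∫j(t)dt y aplicando a(0) = -10, encontramos a(t) = -10·cos(t). Tenemos la aceleración a(t) = -10·cos(t). Sustituyendo t = pi/2: a(pi/2) = 0.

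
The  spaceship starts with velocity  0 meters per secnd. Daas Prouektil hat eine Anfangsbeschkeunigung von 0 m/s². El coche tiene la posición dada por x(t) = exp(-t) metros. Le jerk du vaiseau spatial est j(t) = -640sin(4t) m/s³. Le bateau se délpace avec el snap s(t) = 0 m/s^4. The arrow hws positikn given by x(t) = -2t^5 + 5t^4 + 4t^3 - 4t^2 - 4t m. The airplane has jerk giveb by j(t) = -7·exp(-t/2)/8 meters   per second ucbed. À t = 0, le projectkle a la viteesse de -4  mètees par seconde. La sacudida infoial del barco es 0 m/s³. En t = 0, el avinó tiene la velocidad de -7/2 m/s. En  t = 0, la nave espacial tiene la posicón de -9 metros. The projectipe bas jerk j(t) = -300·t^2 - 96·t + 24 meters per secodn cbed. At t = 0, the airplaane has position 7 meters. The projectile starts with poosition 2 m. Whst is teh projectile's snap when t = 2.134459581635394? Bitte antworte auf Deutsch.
Um dies zu lösen, müssen wir 1 Ableitung unserer Gleichung für den Ruck j(t) = -300·t^2 - 96·t + 24 nehmen. Die Ableitung von dem Ruck ergibt den Snap: s(t) = -600·t - 96. Aus der Gleichung für den Snap s(t) = -600·t - 96, setzen wir t = 2.134459581635394 ein und erhalten s = -1376.67574898124.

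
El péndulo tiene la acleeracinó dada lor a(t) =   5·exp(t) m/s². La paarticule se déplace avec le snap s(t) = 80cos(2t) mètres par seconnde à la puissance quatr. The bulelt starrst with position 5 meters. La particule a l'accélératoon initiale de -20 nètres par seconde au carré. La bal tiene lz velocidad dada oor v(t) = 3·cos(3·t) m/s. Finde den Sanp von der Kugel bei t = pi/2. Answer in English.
Starting from velocity v(t) = 3·cos(3·t), we take 3 derivatives. The derivative of velocity gives acceleration: a(t) = -9·sin(3·t). The derivative of acceleration gives jerk: j(t) = -27·cos(3·t). Taking d/dt of j(t), we find s(t) = 81·sin(3·t). We have snap s(t) = 81·sin(3·t). Substituting t = pi/2: s(pi/2) = -81.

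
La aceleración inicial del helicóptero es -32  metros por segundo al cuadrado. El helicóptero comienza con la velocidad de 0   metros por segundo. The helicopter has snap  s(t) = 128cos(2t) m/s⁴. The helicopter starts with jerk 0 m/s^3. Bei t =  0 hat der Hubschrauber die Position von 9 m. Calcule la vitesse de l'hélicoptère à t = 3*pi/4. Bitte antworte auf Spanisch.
Para resolver esto, necesitamos tomar 3 antiderivadas de nuestra ecuación del snap s(t) = 128·cos(2·t). Tomando ∫s(t)dt y aplicando j(0) = 0, encontramos j(t) = 64·sin(2·t). Tomando ∫j(t)dt y aplicando a(0) = -32, encontramos a(t) = -32·cos(2·t). La antiderivada de la aceleración, con v(0) = 0, da la velocidad: v(t) = -16·sin(2·t). Tenemos la velocidad v(t) = -16·sin(2·t). Sustituyendo t = 3*pi/4: v(3*pi/4) = 16.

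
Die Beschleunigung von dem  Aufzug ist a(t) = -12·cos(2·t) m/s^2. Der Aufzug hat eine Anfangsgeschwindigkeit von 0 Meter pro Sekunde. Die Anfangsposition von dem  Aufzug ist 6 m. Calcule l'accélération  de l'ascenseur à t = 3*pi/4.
De l'équation de l'accélération a(t) = -12·cos(2·t), nous substituons t = 3*pi/4 pour obtenir a = 0.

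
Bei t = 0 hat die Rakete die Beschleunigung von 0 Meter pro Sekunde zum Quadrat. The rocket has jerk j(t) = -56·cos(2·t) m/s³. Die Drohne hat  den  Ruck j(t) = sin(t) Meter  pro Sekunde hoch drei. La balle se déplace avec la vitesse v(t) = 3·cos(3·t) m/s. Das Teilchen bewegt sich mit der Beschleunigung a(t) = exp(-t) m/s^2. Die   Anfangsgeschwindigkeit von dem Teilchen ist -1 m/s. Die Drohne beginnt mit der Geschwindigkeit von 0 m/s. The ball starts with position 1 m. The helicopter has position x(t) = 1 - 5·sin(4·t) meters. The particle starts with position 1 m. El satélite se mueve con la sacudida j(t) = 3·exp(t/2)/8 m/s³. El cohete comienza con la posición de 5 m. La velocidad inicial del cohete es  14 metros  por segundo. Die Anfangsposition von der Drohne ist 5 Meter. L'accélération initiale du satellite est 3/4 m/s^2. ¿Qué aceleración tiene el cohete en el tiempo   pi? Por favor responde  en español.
Necesitamos integrar nuestra ecuación de la sacudida j(t) = -56·cos(2·t) 1 vez. La antiderivada de la sacudida es la aceleración. Usando a(0) = 0, obtenemos a(t) = -28·sin(2·t). Tenemos la aceleración a(t) = -28·sin(2·t). Sustituyendo t = pi: a(pi) = 0.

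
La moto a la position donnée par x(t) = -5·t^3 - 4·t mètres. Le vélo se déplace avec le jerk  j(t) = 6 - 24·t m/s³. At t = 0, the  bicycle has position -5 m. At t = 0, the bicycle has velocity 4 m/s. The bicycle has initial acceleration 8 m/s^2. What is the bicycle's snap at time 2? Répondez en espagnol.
Para resolver esto, necesitamos tomar 1 derivada de nuestra ecuación de la sacudida j(t) = 6 - 24·t. La derivada de la sacudida da el snap: s(t) = -24. Usando s(t) = -24 y sustituyendo t = 2, encontramos s = -24.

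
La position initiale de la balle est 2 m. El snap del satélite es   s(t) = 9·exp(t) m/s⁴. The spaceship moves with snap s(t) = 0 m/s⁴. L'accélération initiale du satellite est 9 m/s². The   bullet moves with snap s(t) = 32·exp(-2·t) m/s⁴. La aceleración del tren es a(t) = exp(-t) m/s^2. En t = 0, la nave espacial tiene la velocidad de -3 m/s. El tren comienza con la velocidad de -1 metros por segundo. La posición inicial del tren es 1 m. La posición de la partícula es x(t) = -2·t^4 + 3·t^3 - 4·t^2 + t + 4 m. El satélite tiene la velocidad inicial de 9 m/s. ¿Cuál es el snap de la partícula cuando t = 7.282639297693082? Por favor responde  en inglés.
Starting from position x(t) = -2·t^4 + 3·t^3 - 4·t^2 + t + 4, we take 4 derivatives. Differentiating position, we get velocity: v(t) = -8·t^3 + 9·t^2 - 8·t + 1. Taking d/dt of v(t), we find a(t) = -24·t^2 + 18·t - 8. Differentiating acceleration, we get jerk: j(t) = 18 - 48·t. Taking d/dt of j(t), we find s(t) = -48. We have snap s(t) = -48. Substituting t = 7.282639297693082: s(7.282639297693082) = -48.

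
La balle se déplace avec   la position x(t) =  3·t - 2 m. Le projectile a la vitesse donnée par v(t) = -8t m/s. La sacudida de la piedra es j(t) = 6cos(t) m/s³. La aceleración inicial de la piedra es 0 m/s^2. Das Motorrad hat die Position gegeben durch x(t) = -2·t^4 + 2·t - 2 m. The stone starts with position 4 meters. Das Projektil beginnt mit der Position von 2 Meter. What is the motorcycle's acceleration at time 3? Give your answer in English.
We must differentiate our position equation x(t) = -2·t^4 + 2·t - 2 2 times. Differentiating position, we get velocity: v(t) = 2 - 8·t^3. The derivative of velocity gives acceleration: a(t) = -24·t^2. Using a(t) = -24·t^2 and substituting t = 3, we find a = -216.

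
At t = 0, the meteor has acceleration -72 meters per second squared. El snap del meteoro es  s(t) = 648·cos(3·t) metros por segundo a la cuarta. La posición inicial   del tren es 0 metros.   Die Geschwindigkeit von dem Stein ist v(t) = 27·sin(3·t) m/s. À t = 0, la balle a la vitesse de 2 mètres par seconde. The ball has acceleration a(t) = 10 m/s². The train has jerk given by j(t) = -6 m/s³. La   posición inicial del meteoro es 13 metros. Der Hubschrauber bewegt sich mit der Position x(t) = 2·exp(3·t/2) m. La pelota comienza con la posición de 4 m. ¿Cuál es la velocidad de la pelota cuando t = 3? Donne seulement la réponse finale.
La velocidad en t = 3 es v = 32.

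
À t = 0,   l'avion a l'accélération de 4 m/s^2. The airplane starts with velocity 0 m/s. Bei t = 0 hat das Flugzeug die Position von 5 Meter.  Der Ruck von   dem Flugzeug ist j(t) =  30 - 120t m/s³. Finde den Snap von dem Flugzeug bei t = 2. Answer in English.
We must differentiate our jerk equation j(t) = 30 - 120·t 1 time. Taking d/dt of j(t), we find s(t) = -120. Using s(t) = -120 and substituting t = 2, we find s = -120.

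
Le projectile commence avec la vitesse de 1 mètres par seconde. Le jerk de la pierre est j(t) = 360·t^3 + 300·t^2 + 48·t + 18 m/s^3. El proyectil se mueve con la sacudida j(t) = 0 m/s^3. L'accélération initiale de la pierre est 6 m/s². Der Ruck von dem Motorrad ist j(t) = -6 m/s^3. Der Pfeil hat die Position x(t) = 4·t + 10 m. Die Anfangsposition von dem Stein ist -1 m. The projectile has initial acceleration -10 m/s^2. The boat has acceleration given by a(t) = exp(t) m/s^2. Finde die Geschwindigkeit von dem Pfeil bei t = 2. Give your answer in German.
Ausgehend von der Position x(t) = 4·t + 10, nehmen wir 1 Ableitung. Die Ableitung von der Position ergibt die Geschwindigkeit: v(t) = 4. Mit v(t) = 4 und Einsetzen von t = 2, finden wir v = 4.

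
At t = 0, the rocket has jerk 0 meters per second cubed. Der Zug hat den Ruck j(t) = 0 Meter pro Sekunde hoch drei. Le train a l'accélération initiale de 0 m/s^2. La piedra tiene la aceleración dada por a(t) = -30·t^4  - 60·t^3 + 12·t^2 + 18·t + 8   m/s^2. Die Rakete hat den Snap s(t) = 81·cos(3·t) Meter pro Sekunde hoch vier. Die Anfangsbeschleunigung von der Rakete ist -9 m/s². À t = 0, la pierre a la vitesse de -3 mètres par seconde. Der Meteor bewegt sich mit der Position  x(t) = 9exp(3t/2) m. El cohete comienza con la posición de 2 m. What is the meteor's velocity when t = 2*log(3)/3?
To solve this, we need to take 1 derivative of our position equation x(t) = 9·exp(3·t/2). The derivative of position gives velocity: v(t) = 27·exp(3·t/2)/2. Using v(t) = 27·exp(3·t/2)/2 and substituting t = 2*log(3)/3, we find v = 81/2.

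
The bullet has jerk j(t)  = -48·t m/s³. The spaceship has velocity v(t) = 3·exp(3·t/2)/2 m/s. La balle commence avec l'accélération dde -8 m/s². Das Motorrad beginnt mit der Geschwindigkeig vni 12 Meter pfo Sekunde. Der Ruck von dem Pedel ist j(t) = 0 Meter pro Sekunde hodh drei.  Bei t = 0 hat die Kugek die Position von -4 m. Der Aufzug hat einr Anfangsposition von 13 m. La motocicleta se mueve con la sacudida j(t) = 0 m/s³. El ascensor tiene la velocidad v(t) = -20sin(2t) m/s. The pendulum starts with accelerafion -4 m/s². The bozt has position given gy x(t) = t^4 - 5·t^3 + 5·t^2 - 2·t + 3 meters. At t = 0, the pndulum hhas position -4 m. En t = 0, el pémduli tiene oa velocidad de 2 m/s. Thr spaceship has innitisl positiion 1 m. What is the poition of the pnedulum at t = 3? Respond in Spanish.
Partiendo de la sacudida j(t) = 0, tomamos 3 antiderivadas. La integral de la sacudida, con a(0) = -4, da la aceleración: a(t) = -4. Tomando ∫a(t)dt y aplicando v(0) = 2, encontramos v(t) = 2 - 4·t. La integral de la velocidad, con x(0) = -4, da la posición: x(t) = -2·t^2 + 2·t - 4. Tenemos la posición x(t) = -2·t^2 + 2·t - 4. Sustituyendo t = 3: x(3) = -16.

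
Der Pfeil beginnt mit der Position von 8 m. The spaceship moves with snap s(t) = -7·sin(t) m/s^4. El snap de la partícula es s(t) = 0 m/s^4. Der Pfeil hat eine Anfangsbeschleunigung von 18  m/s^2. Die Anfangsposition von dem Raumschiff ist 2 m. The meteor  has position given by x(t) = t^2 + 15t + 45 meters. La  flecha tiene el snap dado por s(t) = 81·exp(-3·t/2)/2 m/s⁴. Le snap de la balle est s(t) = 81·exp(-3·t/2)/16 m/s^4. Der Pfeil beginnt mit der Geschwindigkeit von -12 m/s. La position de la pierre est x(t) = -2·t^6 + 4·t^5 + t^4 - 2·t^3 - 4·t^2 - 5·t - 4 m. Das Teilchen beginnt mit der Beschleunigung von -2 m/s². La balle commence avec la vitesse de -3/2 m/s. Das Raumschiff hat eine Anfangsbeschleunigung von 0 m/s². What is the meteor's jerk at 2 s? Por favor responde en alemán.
Um dies zu lösen, müssen wir 3 Ableitungen unserer Gleichung für die Position x(t) = t^2 + 15·t + 45 nehmen. Die Ableitung von der Position ergibt die Geschwindigkeit: v(t) = 2·t + 15. Durch Ableiten von der Geschwindigkeit erhalten wir die Beschleunigung: a(t) = 2. Durch Ableiten von der Beschleunigung erhalten wir den Ruck: j(t) = 0. Mit j(t) = 0 und Einsetzen von t = 2, finden wir j = 0.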